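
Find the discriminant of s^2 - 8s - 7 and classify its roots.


D = b^2 - 4ac = (-8)^2 - 4(1)(-7) = 64 + 28 = 92
Since D > 0: two distinct irrational roots


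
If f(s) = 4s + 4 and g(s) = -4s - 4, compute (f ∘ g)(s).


Substitute g(s) into f:
f(g(s)) = 4*(-4s - 4) + 4
Expand and combine: -16s - 12


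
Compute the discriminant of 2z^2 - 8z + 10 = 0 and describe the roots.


D = b^2 - 4ac = (-8)^2 - 4(2)(10) = 64 - 80 = -16
Since D < 0: two complex conjugate roots (no real roots)


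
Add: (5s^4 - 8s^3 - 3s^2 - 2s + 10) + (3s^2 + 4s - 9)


Align terms by degree and add:
  5s^4 - 8s^3 - 3s^2 - 2s + 10
+ 3s^2 + 4s - 9
= 5s^4 - 8s^3 + 2s + 1


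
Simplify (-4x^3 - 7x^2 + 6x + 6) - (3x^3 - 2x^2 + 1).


Distribute the minus sign:
  (-4x^3 - 7x^2 + 6x + 6)
- (3x^3 - 2x^2 + 1)
Negate second polynomial: -3x^3 + 2x^2 - 1
Add: -7x^3 - 5x^2 + 6x + 5


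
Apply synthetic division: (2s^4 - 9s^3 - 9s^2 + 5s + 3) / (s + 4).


Synthetic division with c = -4. Coefficients: 2, -9, -9, 5, 3
Bring down 2.
  2 * -4 = -8; -8 - 9 = -17
  -17 * -4 = 68; 68 - 9 = 59
  59 * -4 = -236; -236 + 5 = -231
  -231 * -4 = 924; 924 + 3 = 927
Quotient: 2s^3 - 17s^2 + 59s - 231, Remainder: 927


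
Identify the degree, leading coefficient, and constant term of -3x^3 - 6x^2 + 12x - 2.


Highest power of x is 3, with coefficient -3. Constant term is -2.
Degree = 3, leading coefficient = -3, constant term = -2


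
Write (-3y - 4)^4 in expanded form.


Expand (-3y - 4)^4 by repeated multiplication:
  (-3y - 4)^2 = 9y^2 + 24y + 16
  (-3y - 4)^3 = -27y^3 - 108y^2 - 144y - 64
= 81y^4 + 432y^3 + 864y^2 + 768y + 256


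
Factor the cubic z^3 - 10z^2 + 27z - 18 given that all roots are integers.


Try integer roots (divisors of -18). z=6: p(6)=0.
Divide out (z - 6): quotient is z^2 - 4z + 3.
Factor the quadratic: (z - 3)(z - 1)
Result: (z - 6)(z - 3)(z - 1)


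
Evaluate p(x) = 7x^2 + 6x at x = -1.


Using direct substitution:
  7 * (-1)^2 = 7
  6 * (-1)^1 = -6
  constant: 0
Sum = 7 - 6 + 0 = 1


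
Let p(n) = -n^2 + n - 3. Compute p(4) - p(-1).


p(4) = -15
p(-1) = -5
p(4) - p(-1) = -15 + 5 = -10


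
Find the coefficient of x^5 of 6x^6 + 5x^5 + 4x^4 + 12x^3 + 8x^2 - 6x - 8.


Read off the coefficient of x^5: 5


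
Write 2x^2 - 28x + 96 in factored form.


Roots satisfy r1 + r2 = -b/a = 14 and r1*r2 = c/a = 48.
So r1 = 8, r2 = 6.
2x^2 - 28x + 96 = 2(x - r1)(x - r2) = 2(x - 8)(x - 6)


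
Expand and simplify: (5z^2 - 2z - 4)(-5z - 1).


Distribute each term of the first polynomial:
  (5z^2)(-5z - 1) = -25z^3 - 5z^2
  (-2z)(-5z - 1) = 10z^2 + 2z
  (-4)(-5z - 1) = 20z + 4
Sum: -25z^3 + 5z^2 + 22z + 4


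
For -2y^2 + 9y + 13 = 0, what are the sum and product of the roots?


For ay^2+by+c=0: sum = -b/a, product = c/a.
a=-2, b=9, c=13
Sum = -(9)/-2 = 9/2
Product = (13)/-2 = -13/2


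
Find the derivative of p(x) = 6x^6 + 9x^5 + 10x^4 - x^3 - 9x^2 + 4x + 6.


Apply the power rule term by term:
  d/dx(6x^6) = 36x^5
  d/dx(9x^5) = 45x^4
  d/dx(10x^4) = 40x^3
  d/dx(-x^3) = -3x^2
  d/dx(-9x^2) = -18x
  d/dx(4x) = 4
  d/dx(6) = 0
p'(x) = 36x^5 + 45x^4 + 40x^3 - 3x^2 - 18x + 4


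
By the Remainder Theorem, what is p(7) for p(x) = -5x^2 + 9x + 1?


By the Remainder Theorem, the remainder equals p(7):
  -5*(7)^2 = -245
  9*(7)^1 = 63
  constant: 1
Sum: -245 + 63 + 1 = -181


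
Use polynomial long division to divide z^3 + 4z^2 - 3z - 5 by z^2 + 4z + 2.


(z^3 + 4z^2 - 3z - 5) / (z^2 + 4z + 2)
Step 1: z * (z^2 + 4z + 2) = z^3 + 4z^2 + 2z; subtract.
Step 2: 0 * (z^2 + 4z + 2) = 0; subtract.
Quotient: z, Remainder: -5z - 5


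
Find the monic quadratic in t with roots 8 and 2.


p(t) = (t - 8)(t - 2)
Expand: t^2 - 10t + 16


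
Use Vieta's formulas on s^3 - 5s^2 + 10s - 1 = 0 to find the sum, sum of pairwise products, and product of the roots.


Monic cubic s^3+bs^2+cs+d=0: sum=-b, pairwise sum=c, product=-d.
b=-5, c=10, d=-1
r1+r2+r3 = 5
r1r2+r1r3+r2r3 = 10
r1r2r3 = 1


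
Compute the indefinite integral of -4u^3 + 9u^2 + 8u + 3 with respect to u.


Reverse power rule on each term:
  ∫ -4u^3 du = -u^4
  ∫ 9u^2 du = 3u^3
  ∫ 8u du = 4u^2
  ∫ 3 du = 3u
F(u) = -u^4 + 3u^3 + 4u^2 + 3u + C


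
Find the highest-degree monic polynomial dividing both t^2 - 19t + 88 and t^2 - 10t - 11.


Factor each:
  t^2 - 19t + 88 = (t - 11)(t - 8)
  t^2 - 10t - 11 = (t - 11)(t + 1)
Common monic factor: t - 11


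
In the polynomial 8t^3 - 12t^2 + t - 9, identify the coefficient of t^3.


Read off the coefficient of t^3: 8


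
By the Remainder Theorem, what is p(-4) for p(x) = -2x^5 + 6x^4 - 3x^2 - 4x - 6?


By the Remainder Theorem, the remainder equals p(-4):
  -2*(-4)^5 = 2048
  6*(-4)^4 = 1536
  0*(-4)^3 = 0
  -3*(-4)^2 = -48
  -4*(-4)^1 = 16
  constant: -6
Sum: 2048 + 1536 + 0 - 48 + 16 - 6 = 3546


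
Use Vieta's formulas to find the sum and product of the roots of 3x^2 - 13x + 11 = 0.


For ax^2+bx+c=0: sum = -b/a, product = c/a.
a=3, b=-13, c=11
Sum = -(-13)/3 = 13/3
Product = (11)/3 = 11/3


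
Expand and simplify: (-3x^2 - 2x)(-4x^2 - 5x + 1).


Distribute each term of the first polynomial:
  (-3x^2)(-4x^2 - 5x + 1) = 12x^4 + 15x^3 - 3x^2
  (-2x)(-4x^2 - 5x + 1) = 8x^3 + 10x^2 - 2x
Sum: 12x^4 + 23x^3 + 7x^2 - 2x


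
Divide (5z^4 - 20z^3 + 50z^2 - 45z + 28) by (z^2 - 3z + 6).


(5z^4 - 20z^3 + 50z^2 - 45z + 28) / (z^2 - 3z + 6)
Step 1: 5z^2 * (z^2 - 3z + 6) = 5z^4 - 15z^3 + 30z^2; subtract.
Step 2: -5z * (z^2 - 3z + 6) = -5z^3 + 15z^2 - 30z; subtract.
Step 3: 5 * (z^2 - 3z + 6) = 5z^2 - 15z + 30; subtract.
Quotient: 5z^2 - 5z + 5, Remainder: -2


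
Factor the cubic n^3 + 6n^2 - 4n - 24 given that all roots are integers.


Try integer roots (divisors of -24). n=2: p(2)=0.
Divide out (n - 2): quotient is n^2 + 8n + 12.
Factor the quadratic: (n + 2)(n + 6)
Result: (n - 2)(n + 2)(n + 6)


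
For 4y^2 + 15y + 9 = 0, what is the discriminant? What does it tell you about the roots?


D = b^2 - 4ac = (15)^2 - 4(4)(9) = 225 - 144 = 81
Since D > 0: two distinct rational roots


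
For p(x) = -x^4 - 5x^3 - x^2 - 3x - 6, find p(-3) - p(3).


p(-3) = 48
p(3) = -240
p(-3) - p(3) = 48 + 240 = 288


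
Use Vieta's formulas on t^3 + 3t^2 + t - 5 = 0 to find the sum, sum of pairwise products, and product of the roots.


Monic cubic t^3+bt^2+ct+d=0: sum=-b, pairwise sum=c, product=-d.
b=3, c=1, d=-5
r1+r2+r3 = -3
r1r2+r1r3+r2r3 = 1
r1r2r3 = 5


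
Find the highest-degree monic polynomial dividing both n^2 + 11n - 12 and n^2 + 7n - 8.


Factor each:
  n^2 + 11n - 12 = (n - 1)(n + 12)
  n^2 + 7n - 8 = (n - 1)(n + 8)
Common monic factor: n - 1


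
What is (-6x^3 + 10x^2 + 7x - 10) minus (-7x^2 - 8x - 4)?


Distribute the minus sign:
  (-6x^3 + 10x^2 + 7x - 10)
- (-7x^2 - 8x - 4)
Negate second polynomial: 7x^2 + 8x + 4
Add: -6x^3 + 17x^2 + 15x - 6


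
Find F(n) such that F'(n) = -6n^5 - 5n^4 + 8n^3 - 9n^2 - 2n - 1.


Reverse power rule on each term:
  ∫ -6n^5 dn = -n^6
  ∫ -5n^4 dn = -n^5
  ∫ 8n^3 dn = 2n^4
  ∫ -9n^2 dn = -3n^3
  ∫ -2n dn = -n^2
  ∫ -1 dn = -n
F(n) = -n^6 - n^5 + 2n^4 - 3n^3 - n^2 - n + C


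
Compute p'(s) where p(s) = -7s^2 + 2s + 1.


Apply the power rule term by term:
  d/ds(-7s^2) = -14s
  d/ds(2s) = 2
  d/ds(1) = 0
p'(s) = -14s + 2


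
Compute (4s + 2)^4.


Expand (4s + 2)^4 by repeated multiplication:
  (4s + 2)^2 = 16s^2 + 16s + 4
  (4s + 2)^3 = 64s^3 + 96s^2 + 48s + 8
= 256s^4 + 512s^3 + 384s^2 + 128s + 16


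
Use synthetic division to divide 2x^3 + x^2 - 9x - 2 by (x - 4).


Synthetic division with c = 4. Coefficients: 2, 1, -9, -2
Bring down 2.
  2 * 4 = 8; 8 + 1 = 9
  9 * 4 = 36; 36 - 9 = 27
  27 * 4 = 108; 108 - 2 = 106
Quotient: 2x^2 + 9x + 27, Remainder: 106


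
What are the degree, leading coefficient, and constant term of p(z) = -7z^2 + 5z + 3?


Highest power of z is 2, with coefficient -7. Constant term is 3.
Degree = 2, leading coefficient = -7, constant term = 3


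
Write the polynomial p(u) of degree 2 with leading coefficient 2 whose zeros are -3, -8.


p(u) = 2(u + 3)(u + 8)
Expand: 2u^2 + 22u + 48


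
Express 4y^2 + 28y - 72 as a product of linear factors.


Roots satisfy r1 + r2 = -b/a = -7 and r1*r2 = c/a = -18.
So r1 = -9, r2 = 2.
4y^2 + 28y - 72 = 4(y - r1)(y - r2) = 4(y + 9)(y - 2)


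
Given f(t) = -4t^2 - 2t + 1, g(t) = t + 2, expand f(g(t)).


Substitute g(t) into f:
f(g(t)) = -4*(t + 2)^2 + (-2)*(t + 2) + 1
(t + 2)^2 = t^2 + 4t + 4
Expand and combine: -4t^2 - 18t - 19


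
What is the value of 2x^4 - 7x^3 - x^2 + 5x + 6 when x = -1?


Using direct substitution:
  2 * (-1)^4 = 2
  -7 * (-1)^3 = 7
  -1 * (-1)^2 = -1
  5 * (-1)^1 = -5
  constant: 6
Sum = 2 + 7 - 1 - 5 + 6 = 9


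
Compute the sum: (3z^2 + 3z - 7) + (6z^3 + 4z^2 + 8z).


Align terms by degree and add:
  3z^2 + 3z - 7
+ 6z^3 + 4z^2 + 8z
= 6z^3 + 7z^2 + 11z - 7


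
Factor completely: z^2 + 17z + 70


Roots satisfy r1 + r2 = -b/a = -17 and r1*r2 = c/a = 70.
So r1 = -7, r2 = -10.
z^2 + 17z + 70 = (z - r1)(z - r2) = (z + 7)(z + 10)


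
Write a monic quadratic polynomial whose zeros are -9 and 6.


p(n) = (n + 9)(n - 6)
Expand: n^2 + 3n - 54


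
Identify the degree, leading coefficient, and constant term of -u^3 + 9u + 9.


Highest power of u is 3, with coefficient -1. Constant term is 9.
Degree = 3, leading coefficient = -1, constant term = 9


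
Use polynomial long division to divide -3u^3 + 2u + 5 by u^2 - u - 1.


(-3u^3 + 2u + 5) / (u^2 - u - 1)
Step 1: -3u * (u^2 - u - 1) = -3u^3 + 3u^2 + 3u; subtract.
Step 2: -3 * (u^2 - u - 1) = -3u^2 + 3u + 3; subtract.
Quotient: -3u - 3, Remainder: -4u + 2


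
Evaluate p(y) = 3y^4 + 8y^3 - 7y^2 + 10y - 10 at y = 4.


Using direct substitution:
  3 * (4)^4 = 768
  8 * (4)^3 = 512
  -7 * (4)^2 = -112
  10 * (4)^1 = 40
  constant: -10
Sum = 768 + 512 - 112 + 40 - 10 = 1198


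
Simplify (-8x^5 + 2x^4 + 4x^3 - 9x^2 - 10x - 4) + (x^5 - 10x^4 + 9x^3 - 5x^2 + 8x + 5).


Align terms by degree and add:
  -8x^5 + 2x^4 + 4x^3 - 9x^2 - 10x - 4
+ x^5 - 10x^4 + 9x^3 - 5x^2 + 8x + 5
= -7x^5 - 8x^4 + 13x^3 - 14x^2 - 2x + 1


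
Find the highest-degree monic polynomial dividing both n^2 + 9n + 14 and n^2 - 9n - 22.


Factor each:
  n^2 + 9n + 14 = (n + 2)(n + 7)
  n^2 - 9n - 22 = (n + 2)(n - 11)
Common monic factor: n + 2


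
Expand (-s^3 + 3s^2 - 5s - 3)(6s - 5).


Distribute each term of the first polynomial:
  (-s^3)(6s - 5) = -6s^4 + 5s^3
  (3s^2)(6s - 5) = 18s^3 - 15s^2
  (-5s)(6s - 5) = -30s^2 + 25s
  (-3)(6s - 5) = -18s + 15
Sum: -6s^4 + 23s^3 - 45s^2 + 7s + 15


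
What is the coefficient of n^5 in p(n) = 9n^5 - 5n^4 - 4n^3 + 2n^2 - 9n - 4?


Read off the coefficient of n^5: 9


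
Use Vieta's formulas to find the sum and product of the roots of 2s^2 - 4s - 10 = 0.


For as^2+bs+c=0: sum = -b/a, product = c/a.
a=2, b=-4, c=-10
Sum = -(-4)/2 = 2
Product = (-10)/2 = -5


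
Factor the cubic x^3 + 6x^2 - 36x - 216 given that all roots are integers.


Try integer roots (divisors of -216). x=-6: p(-6)=0.
Divide out (x + 6): quotient is x^2 - 36.
Factor the quadratic: (x - 6)(x + 6)
Result: (x + 6)(x - 6)(x + 6)


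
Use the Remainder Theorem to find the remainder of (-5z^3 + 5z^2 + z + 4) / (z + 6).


By the Remainder Theorem, the remainder equals p(-6):
  -5*(-6)^3 = 1080
  5*(-6)^2 = 180
  1*(-6)^1 = -6
  constant: 4
Sum: 1080 + 180 - 6 + 4 = 1258


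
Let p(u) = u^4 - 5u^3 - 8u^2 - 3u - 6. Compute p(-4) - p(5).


p(-4) = 454
p(5) = -221
p(-4) - p(5) = 454 + 221 = 675


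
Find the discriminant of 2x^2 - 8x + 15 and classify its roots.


D = b^2 - 4ac = (-8)^2 - 4(2)(15) = 64 - 120 = -56
Since D < 0: two complex conjugate roots (no real roots)


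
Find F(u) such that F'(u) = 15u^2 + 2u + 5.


Reverse power rule on each term:
  ∫ 15u^2 du = 5u^3
  ∫ 2u du = u^2
  ∫ 5 du = 5u
F(u) = 5u^3 + u^2 + 5u + C


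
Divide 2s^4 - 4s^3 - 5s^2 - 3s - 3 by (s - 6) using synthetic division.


Synthetic division with c = 6. Coefficients: 2, -4, -5, -3, -3
Bring down 2.
  2 * 6 = 12; 12 - 4 = 8
  8 * 6 = 48; 48 - 5 = 43
  43 * 6 = 258; 258 - 3 = 255
  255 * 6 = 1530; 1530 - 3 = 1527
Quotient: 2s^3 + 8s^2 + 43s + 255, Remainder: 1527


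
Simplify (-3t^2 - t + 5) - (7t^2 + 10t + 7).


Distribute the minus sign:
  (-3t^2 - t + 5)
- (7t^2 + 10t + 7)
Negate second polynomial: -7t^2 - 10t - 7
Add: -10t^2 - 11t - 2


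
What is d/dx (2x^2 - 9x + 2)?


Apply the power rule term by term:
  d/dx(2x^2) = 4x
  d/dx(-9x) = -9
  d/dx(2) = 0
p'(x) = 4x - 9


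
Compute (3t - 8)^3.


Expand (3t - 8)^3 by repeated multiplication:
  (3t - 8)^2 = 9t^2 - 48t + 64
= 27t^3 - 216t^2 + 576t - 512


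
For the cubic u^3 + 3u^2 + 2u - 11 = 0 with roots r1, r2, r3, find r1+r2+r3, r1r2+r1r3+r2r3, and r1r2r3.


Monic cubic u^3+bu^2+cu+d=0: sum=-b, pairwise sum=c, product=-d.
b=3, c=2, d=-11
r1+r2+r3 = -3
r1r2+r1r3+r2r3 = 2
r1r2r3 = 11


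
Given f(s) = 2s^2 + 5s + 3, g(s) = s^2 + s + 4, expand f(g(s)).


Substitute g(s) into f:
f(g(s)) = 2*(s^2 + s + 4)^2 + 5*(s^2 + s + 4) + 3
(s^2 + s + 4)^2 = s^4 + 2s^3 + 9s^2 + 8s + 16
Expand and combine: 2s^4 + 4s^3 + 23s^2 + 21s + 55


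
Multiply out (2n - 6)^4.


Expand (2n - 6)^4 by repeated multiplication:
  (2n - 6)^2 = 4n^2 - 24n + 36
  (2n - 6)^3 = 8n^3 - 72n^2 + 216n - 216
= 16n^4 - 192n^3 + 864n^2 - 1728n + 1296


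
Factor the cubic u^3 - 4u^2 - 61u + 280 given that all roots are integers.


Try integer roots (divisors of 280). u=7: p(7)=0.
Divide out (u - 7): quotient is u^2 + 3u - 40.
Factor the quadratic: (u - 5)(u + 8)
Result: (u - 7)(u - 5)(u + 8)


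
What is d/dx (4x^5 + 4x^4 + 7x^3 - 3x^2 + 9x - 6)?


Apply the power rule term by term:
  d/dx(4x^5) = 20x^4
  d/dx(4x^4) = 16x^3
  d/dx(7x^3) = 21x^2
  d/dx(-3x^2) = -6x
  d/dx(9x) = 9
  d/dx(-6) = 0
p'(x) = 20x^4 + 16x^3 + 21x^2 - 6x + 9


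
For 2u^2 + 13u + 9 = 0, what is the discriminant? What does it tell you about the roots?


D = b^2 - 4ac = (13)^2 - 4(2)(9) = 169 - 72 = 97
Since D > 0: two distinct irrational roots


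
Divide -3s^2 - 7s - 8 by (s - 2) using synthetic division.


Synthetic division with c = 2. Coefficients: -3, -7, -8
Bring down -3.
  -3 * 2 = -6; -6 - 7 = -13
  -13 * 2 = -26; -26 - 8 = -34
Quotient: -3s - 13, Remainder: -34


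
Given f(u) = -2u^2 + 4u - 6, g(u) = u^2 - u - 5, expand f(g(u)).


Substitute g(u) into f:
f(g(u)) = -2*(u^2 - u - 5)^2 + 4*(u^2 - u - 5) + (-6)
(u^2 - u - 5)^2 = u^4 - 2u^3 - 9u^2 + 10u + 25
Expand and combine: -2u^4 + 4u^3 + 22u^2 - 24u - 76


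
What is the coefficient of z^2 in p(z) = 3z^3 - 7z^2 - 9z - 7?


Read off the coefficient of z^2: -7


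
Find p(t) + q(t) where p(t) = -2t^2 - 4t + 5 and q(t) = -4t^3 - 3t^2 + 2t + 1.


Align terms by degree and add:
  -2t^2 - 4t + 5
  -4t^3 - 3t^2 + 2t + 1
= -4t^3 - 5t^2 - 2t + 6


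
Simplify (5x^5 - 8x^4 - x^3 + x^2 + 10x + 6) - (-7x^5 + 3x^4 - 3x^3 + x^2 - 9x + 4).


Distribute the minus sign:
  (5x^5 - 8x^4 - x^3 + x^2 + 10x + 6)
- (-7x^5 + 3x^4 - 3x^3 + x^2 - 9x + 4)
Negate second polynomial: 7x^5 - 3x^4 + 3x^3 - x^2 + 9x - 4
Add: 12x^5 - 11x^4 + 2x^3 + 19x + 2


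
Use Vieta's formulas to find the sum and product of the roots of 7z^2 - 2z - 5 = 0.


For az^2+bz+c=0: sum = -b/a, product = c/a.
a=7, b=-2, c=-5
Sum = -(-2)/7 = 2/7
Product = (-5)/7 = -5/7


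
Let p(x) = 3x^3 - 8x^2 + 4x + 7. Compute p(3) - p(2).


p(3) = 28
p(2) = 7
p(3) - p(2) = 28 - 7 = 21


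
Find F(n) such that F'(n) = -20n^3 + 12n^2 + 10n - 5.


Reverse power rule on each term:
  ∫ -20n^3 dn = -5n^4
  ∫ 12n^2 dn = 4n^3
  ∫ 10n dn = 5n^2
  ∫ -5 dn = -5n
F(n) = -5n^4 + 4n^3 + 5n^2 - 5n + C


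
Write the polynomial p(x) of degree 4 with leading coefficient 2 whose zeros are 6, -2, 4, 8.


p(x) = 2(x - 6)(x + 2)(x - 4)(x - 8)
Expand: 2x^4 - 32x^3 + 136x^2 + 32x - 768


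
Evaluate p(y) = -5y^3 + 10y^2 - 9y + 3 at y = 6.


Using direct substitution:
  -5 * (6)^3 = -1080
  10 * (6)^2 = 360
  -9 * (6)^1 = -54
  constant: 3
Sum = -1080 + 360 - 54 + 3 = -771


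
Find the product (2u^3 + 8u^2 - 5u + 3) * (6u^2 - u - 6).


Distribute each term of the first polynomial:
  (2u^3)(6u^2 - u - 6) = 12u^5 - 2u^4 - 12u^3
  (8u^2)(6u^2 - u - 6) = 48u^4 - 8u^3 - 48u^2
  (-5u)(6u^2 - u - 6) = -30u^3 + 5u^2 + 30u
  (3)(6u^2 - u - 6) = 18u^2 - 3u - 18
Sum: 12u^5 + 46u^4 - 50u^3 - 25u^2 + 27u - 18


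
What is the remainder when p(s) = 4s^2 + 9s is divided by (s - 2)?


By the Remainder Theorem, the remainder equals p(2):
  4*(2)^2 = 16
  9*(2)^1 = 18
  constant: 0
Sum: 16 + 18 + 0 = 34


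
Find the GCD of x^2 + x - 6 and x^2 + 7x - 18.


Factor each:
  x^2 + x - 6 = (x - 2)(x + 3)
  x^2 + 7x - 18 = (x - 2)(x + 9)
Common monic factor: x - 2


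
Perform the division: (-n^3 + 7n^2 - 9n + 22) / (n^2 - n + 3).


(-n^3 + 7n^2 - 9n + 22) / (n^2 - n + 3)
Step 1: -n * (n^2 - n + 3) = -n^3 + n^2 - 3n; subtract.
Step 2: 6 * (n^2 - n + 3) = 6n^2 - 6n + 18; subtract.
Quotient: -n + 6, Remainder: 4


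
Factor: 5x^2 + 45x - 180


Roots satisfy r1 + r2 = -b/a = -9 and r1*r2 = c/a = -36.
So r1 = 3, r2 = -12.
5x^2 + 45x - 180 = 5(x - r1)(x - r2) = 5(x - 3)(x + 12)


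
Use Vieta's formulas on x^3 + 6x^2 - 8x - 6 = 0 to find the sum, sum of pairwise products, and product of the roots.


Monic cubic x^3+bx^2+cx+d=0: sum=-b, pairwise sum=c, product=-d.
b=6, c=-8, d=-6
r1+r2+r3 = -6
r1r2+r1r3+r2r3 = -8
r1r2r3 = 6


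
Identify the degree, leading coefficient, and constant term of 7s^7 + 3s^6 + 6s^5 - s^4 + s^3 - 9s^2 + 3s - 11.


Highest power of s is 7, with coefficient 7. Constant term is -11.
Degree = 7, leading coefficient = 7, constant term = -11


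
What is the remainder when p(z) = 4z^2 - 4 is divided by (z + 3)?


By the Remainder Theorem, the remainder equals p(-3):
  4*(-3)^2 = 36
  0*(-3)^1 = 0
  constant: -4
Sum: 36 + 0 - 4 = 32


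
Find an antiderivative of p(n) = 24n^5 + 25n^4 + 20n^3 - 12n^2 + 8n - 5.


Reverse power rule on each term:
  ∫ 24n^5 dn = 4n^6
  ∫ 25n^4 dn = 5n^5
  ∫ 20n^3 dn = 5n^4
  ∫ -12n^2 dn = -4n^3
  ∫ 8n dn = 4n^2
  ∫ -5 dn = -5n
F(n) = 4n^6 + 5n^5 + 5n^4 - 4n^3 + 4n^2 - 5n + C


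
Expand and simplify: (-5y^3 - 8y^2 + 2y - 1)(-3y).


Distribute each term of the first polynomial:
  (-5y^3)(-3y) = 15y^4
  (-8y^2)(-3y) = 24y^3
  (2y)(-3y) = -6y^2
  (-1)(-3y) = 3y
Sum: 15y^4 + 24y^3 - 6y^2 + 3y


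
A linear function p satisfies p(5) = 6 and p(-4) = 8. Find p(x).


p(x) = mx + b. Using p(5)=6, p(-4)=8:
m = (6 - 8)/(5 + 4) = -2/9 = -2/9
b = 6 - m*(5) = 6 + 10/9 = 64/9
p(x) = -(2/9)x + (64/9)


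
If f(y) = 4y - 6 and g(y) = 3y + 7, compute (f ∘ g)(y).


Substitute g(y) into f:
f(g(y)) = 4*(3y + 7) + (-6)
Expand and combine: 12y + 22


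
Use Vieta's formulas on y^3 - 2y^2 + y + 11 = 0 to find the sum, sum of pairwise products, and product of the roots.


Monic cubic y^3+by^2+cy+d=0: sum=-b, pairwise sum=c, product=-d.
b=-2, c=1, d=11
r1+r2+r3 = 2
r1r2+r1r3+r2r3 = 1
r1r2r3 = -11


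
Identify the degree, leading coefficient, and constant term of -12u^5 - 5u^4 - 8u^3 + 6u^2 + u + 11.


Highest power of u is 5, with coefficient -12. Constant term is 11.
Degree = 5, leading coefficient = -12, constant term = 11


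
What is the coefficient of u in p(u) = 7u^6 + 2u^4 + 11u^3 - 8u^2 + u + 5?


Read off the coefficient of u: 1


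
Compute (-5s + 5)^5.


Expand (-5s + 5)^5 by repeated multiplication:
  (-5s + 5)^2 = 25s^2 - 50s + 25
  (-5s + 5)^3 = -125s^3 + 375s^2 - 375s + 125
  (-5s + 5)^4 = 625s^4 - 2500s^3 + 3750s^2 - 2500s + 625
= -3125s^5 + 15625s^4 - 31250s^3 + 31250s^2 - 15625s + 3125


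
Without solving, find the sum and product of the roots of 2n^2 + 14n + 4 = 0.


For an^2+bn+c=0: sum = -b/a, product = c/a.
a=2, b=14, c=4
Sum = -(14)/2 = -7
Product = (4)/2 = 2


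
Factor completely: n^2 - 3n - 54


Roots satisfy r1 + r2 = -b/a = 3 and r1*r2 = c/a = -54.
So r1 = 9, r2 = -6.
n^2 - 3n - 54 = (n - r1)(n - r2) = (n - 9)(n + 6)


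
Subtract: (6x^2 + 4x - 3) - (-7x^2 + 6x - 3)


Distribute the minus sign:
  (6x^2 + 4x - 3)
- (-7x^2 + 6x - 3)
Negate second polynomial: 7x^2 - 6x + 3
Add: 13x^2 - 2x


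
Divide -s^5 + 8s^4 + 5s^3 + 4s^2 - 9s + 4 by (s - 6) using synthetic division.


Synthetic division with c = 6. Coefficients: -1, 8, 5, 4, -9, 4
Bring down -1.
  -1 * 6 = -6; -6 + 8 = 2
  2 * 6 = 12; 12 + 5 = 17
  17 * 6 = 102; 102 + 4 = 106
  106 * 6 = 636; 636 - 9 = 627
  627 * 6 = 3762; 3762 + 4 = 3766
Quotient: -s^4 + 2s^3 + 17s^2 + 106s + 627, Remainder: 3766


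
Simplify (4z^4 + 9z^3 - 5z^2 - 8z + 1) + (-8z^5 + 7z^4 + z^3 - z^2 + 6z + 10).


Align terms by degree and add:
  4z^4 + 9z^3 - 5z^2 - 8z + 1
  -8z^5 + 7z^4 + z^3 - z^2 + 6z + 10
= -8z^5 + 11z^4 + 10z^3 - 6z^2 - 2z + 11


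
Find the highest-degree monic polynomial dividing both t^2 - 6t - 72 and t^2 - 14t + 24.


Factor each:
  t^2 - 6t - 72 = (t - 12)(t + 6)
  t^2 - 14t + 24 = (t - 12)(t - 2)
Common monic factor: t - 12


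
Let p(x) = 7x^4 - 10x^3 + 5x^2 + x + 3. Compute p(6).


Using direct substitution:
  7 * (6)^4 = 9072
  -10 * (6)^3 = -2160
  5 * (6)^2 = 180
  1 * (6)^1 = 6
  constant: 3
Sum = 9072 - 2160 + 180 + 6 + 3 = 7101


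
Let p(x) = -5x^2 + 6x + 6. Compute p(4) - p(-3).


p(4) = -50
p(-3) = -57
p(4) - p(-3) = -50 + 57 = 7


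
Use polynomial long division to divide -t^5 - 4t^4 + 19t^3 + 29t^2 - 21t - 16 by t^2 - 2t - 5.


(-t^5 - 4t^4 + 19t^3 + 29t^2 - 21t - 16) / (t^2 - 2t - 5)
Step 1: -t^3 * (t^2 - 2t - 5) = -t^5 + 2t^4 + 5t^3; subtract.
Step 2: -6t^2 * (t^2 - 2t - 5) = -6t^4 + 12t^3 + 30t^2; subtract.
Step 3: 2t * (t^2 - 2t - 5) = 2t^3 - 4t^2 - 10t; subtract.
Step 4: 3 * (t^2 - 2t - 5) = 3t^2 - 6t - 15; subtract.
Quotient: -t^3 - 6t^2 + 2t + 3, Remainder: -5t - 1


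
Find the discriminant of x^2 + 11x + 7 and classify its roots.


D = b^2 - 4ac = (11)^2 - 4(1)(7) = 121 - 28 = 93
Since D > 0: two distinct irrational roots


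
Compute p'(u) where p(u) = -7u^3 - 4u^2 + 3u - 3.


Apply the power rule term by term:
  d/du(-7u^3) = -21u^2
  d/du(-4u^2) = -8u
  d/du(3u) = 3
  d/du(-3) = 0
p'(u) = -21u^2 - 8u + 3


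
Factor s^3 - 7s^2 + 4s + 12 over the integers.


Try integer roots (divisors of 12). s=2: p(2)=0.
Divide out (s - 2): quotient is s^2 - 5s - 6.
Factor the quadratic: (s + 1)(s - 6)
Result: (s - 2)(s + 1)(s - 6)


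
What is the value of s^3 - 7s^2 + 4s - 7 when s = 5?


Using direct substitution:
  1 * (5)^3 = 125
  -7 * (5)^2 = -175
  4 * (5)^1 = 20
  constant: -7
Sum = 125 - 175 + 20 - 7 = -37


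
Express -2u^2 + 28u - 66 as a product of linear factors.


Roots satisfy r1 + r2 = -b/a = 14 and r1*r2 = c/a = 33.
So r1 = 3, r2 = 11.
-2u^2 + 28u - 66 = -2(u - r1)(u - r2) = -2(u - 3)(u - 11)


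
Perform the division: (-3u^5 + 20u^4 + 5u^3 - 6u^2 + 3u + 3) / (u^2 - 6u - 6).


(-3u^5 + 20u^4 + 5u^3 - 6u^2 + 3u + 3) / (u^2 - 6u - 6)
Step 1: -3u^3 * (u^2 - 6u - 6) = -3u^5 + 18u^4 + 18u^3; subtract.
Step 2: 2u^2 * (u^2 - 6u - 6) = 2u^4 - 12u^3 - 12u^2; subtract.
Step 3: -u * (u^2 - 6u - 6) = -u^3 + 6u^2 + 6u; subtract.
Step 4: 0 * (u^2 - 6u - 6) = 0; subtract.
Quotient: -3u^3 + 2u^2 - u, Remainder: -3u + 3


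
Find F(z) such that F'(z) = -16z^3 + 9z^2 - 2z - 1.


Reverse power rule on each term:
  ∫ -16z^3 dz = -4z^4
  ∫ 9z^2 dz = 3z^3
  ∫ -2z dz = -z^2
  ∫ -1 dz = -z
F(z) = -4z^4 + 3z^3 - z^2 - z + C


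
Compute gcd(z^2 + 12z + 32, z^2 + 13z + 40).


Factor each:
  z^2 + 12z + 32 = (z + 8)(z + 4)
  z^2 + 13z + 40 = (z + 8)(z + 5)
Common monic factor: z + 8


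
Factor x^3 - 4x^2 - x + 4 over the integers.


Try integer roots (divisors of 4). x=4: p(4)=0.
Divide out (x - 4): quotient is x^2 - 1.
Factor the quadratic: (x + 1)(x - 1)
Result: (x - 4)(x + 1)(x - 1)


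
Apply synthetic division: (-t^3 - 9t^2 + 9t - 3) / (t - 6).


Synthetic division with c = 6. Coefficients: -1, -9, 9, -3
Bring down -1.
  -1 * 6 = -6; -6 - 9 = -15
  -15 * 6 = -90; -90 + 9 = -81
  -81 * 6 = -486; -486 - 3 = -489
Quotient: -t^2 - 15t - 81, Remainder: -489


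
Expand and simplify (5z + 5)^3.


Expand (5z + 5)^3 by repeated multiplication:
  (5z + 5)^2 = 25z^2 + 50z + 25
= 125z^3 + 375z^2 + 375z + 125


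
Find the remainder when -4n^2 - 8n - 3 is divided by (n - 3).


By the Remainder Theorem, the remainder equals p(3):
  -4*(3)^2 = -36
  -8*(3)^1 = -24
  constant: -3
Sum: -36 - 24 - 3 = -63


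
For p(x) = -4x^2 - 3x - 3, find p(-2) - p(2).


p(-2) = -13
p(2) = -25
p(-2) - p(2) = -13 + 25 = 12


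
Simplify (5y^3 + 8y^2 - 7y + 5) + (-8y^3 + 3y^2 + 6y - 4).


Align terms by degree and add:
  5y^3 + 8y^2 - 7y + 5
  -8y^3 + 3y^2 + 6y - 4
= -3y^3 + 11y^2 - y + 1


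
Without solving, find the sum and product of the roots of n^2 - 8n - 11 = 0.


For an^2+bn+c=0: sum = -b/a, product = c/a.
a=1, b=-8, c=-11
Sum = -(-8)/1 = 8
Product = (-11)/1 = -11


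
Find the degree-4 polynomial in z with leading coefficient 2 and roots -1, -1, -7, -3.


p(z) = 2(z + 1)(z + 1)(z + 7)(z + 3)
Expand: 2z^4 + 24z^3 + 84z^2 + 104z + 42


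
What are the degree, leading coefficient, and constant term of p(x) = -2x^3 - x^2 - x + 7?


Highest power of x is 3, with coefficient -2. Constant term is 7.
Degree = 3, leading coefficient = -2, constant term = 7


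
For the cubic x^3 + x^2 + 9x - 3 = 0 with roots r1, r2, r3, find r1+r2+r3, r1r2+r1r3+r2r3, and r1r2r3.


Monic cubic x^3+bx^2+cx+d=0: sum=-b, pairwise sum=c, product=-d.
b=1, c=9, d=-3
r1+r2+r3 = -1
r1r2+r1r3+r2r3 = 9
r1r2r3 = 3


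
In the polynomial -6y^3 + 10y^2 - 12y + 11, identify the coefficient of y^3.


Read off the coefficient of y^3: -6


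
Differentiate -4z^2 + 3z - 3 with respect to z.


Apply the power rule term by term:
  d/dz(-4z^2) = -8z
  d/dz(3z) = 3
  d/dz(-3) = 0
p'(z) = -8z + 3


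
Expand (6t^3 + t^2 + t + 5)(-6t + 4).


Distribute each term of the first polynomial:
  (6t^3)(-6t + 4) = -36t^4 + 24t^3
  (t^2)(-6t + 4) = -6t^3 + 4t^2
  (t)(-6t + 4) = -6t^2 + 4t
  (5)(-6t + 4) = -30t + 20
Sum: -36t^4 + 18t^3 - 2t^2 - 26t + 20


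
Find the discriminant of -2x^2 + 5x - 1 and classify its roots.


D = b^2 - 4ac = (5)^2 - 4(-2)(-1) = 25 - 8 = 17
Since D > 0: two distinct irrational roots


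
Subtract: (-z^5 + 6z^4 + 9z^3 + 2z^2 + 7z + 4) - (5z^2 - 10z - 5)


Distribute the minus sign:
  (-z^5 + 6z^4 + 9z^3 + 2z^2 + 7z + 4)
- (5z^2 - 10z - 5)
Negate second polynomial: -5z^2 + 10z + 5
Add: -z^5 + 6z^4 + 9z^3 - 3z^2 + 17z + 9


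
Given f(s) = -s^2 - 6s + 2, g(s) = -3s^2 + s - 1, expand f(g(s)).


Substitute g(s) into f:
f(g(s)) = -1*(-3s^2 + s - 1)^2 + (-6)*(-3s^2 + s - 1) + 2
(-3s^2 + s - 1)^2 = 9s^4 - 6s^3 + 7s^2 - 2s + 1
Expand and combine: -9s^4 + 6s^3 + 11s^2 - 4s + 7


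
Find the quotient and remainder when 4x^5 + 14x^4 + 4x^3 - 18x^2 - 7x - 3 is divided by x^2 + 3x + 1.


(4x^5 + 14x^4 + 4x^3 - 18x^2 - 7x - 3) / (x^2 + 3x + 1)
Step 1: 4x^3 * (x^2 + 3x + 1) = 4x^5 + 12x^4 + 4x^3; subtract.
Step 2: 2x^2 * (x^2 + 3x + 1) = 2x^4 + 6x^3 + 2x^2; subtract.
Step 3: -6x * (x^2 + 3x + 1) = -6x^3 - 18x^2 - 6x; subtract.
Step 4: -2 * (x^2 + 3x + 1) = -2x^2 - 6x - 2; subtract.
Quotient: 4x^3 + 2x^2 - 6x - 2, Remainder: 5x - 1


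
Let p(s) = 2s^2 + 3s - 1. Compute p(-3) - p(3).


p(-3) = 8
p(3) = 26
p(-3) - p(3) = 8 - 26 = -18


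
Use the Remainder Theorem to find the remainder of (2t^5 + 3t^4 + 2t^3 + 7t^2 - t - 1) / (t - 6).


By the Remainder Theorem, the remainder equals p(6):
  2*(6)^5 = 15552
  3*(6)^4 = 3888
  2*(6)^3 = 432
  7*(6)^2 = 252
  -1*(6)^1 = -6
  constant: -1
Sum: 15552 + 3888 + 432 + 252 - 6 - 1 = 20117


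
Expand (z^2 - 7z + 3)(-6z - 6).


Distribute each term of the first polynomial:
  (z^2)(-6z - 6) = -6z^3 - 6z^2
  (-7z)(-6z - 6) = 42z^2 + 42z
  (3)(-6z - 6) = -18z - 18
Sum: -6z^3 + 36z^2 + 24z - 18


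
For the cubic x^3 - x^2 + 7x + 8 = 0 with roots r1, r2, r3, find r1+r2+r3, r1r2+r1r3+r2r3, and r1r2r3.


Monic cubic x^3+bx^2+cx+d=0: sum=-b, pairwise sum=c, product=-d.
b=-1, c=7, d=8
r1+r2+r3 = 1
r1r2+r1r3+r2r3 = 7
r1r2r3 = -8


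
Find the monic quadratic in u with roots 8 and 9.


p(u) = (u - 8)(u - 9)
Expand: u^2 - 17u + 72


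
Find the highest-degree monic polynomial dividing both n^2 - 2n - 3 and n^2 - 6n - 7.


Factor each:
  n^2 - 2n - 3 = (n + 1)(n - 3)
  n^2 - 6n - 7 = (n + 1)(n - 7)
Common monic factor: n + 1


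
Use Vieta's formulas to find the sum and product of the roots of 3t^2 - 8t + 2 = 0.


For at^2+bt+c=0: sum = -b/a, product = c/a.
a=3, b=-8, c=2
Sum = -(-8)/3 = 8/3
Product = (2)/3 = 2/3


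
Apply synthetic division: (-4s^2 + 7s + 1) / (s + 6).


Synthetic division with c = -6. Coefficients: -4, 7, 1
Bring down -4.
  -4 * -6 = 24; 24 + 7 = 31
  31 * -6 = -186; -186 + 1 = -185
Quotient: -4s + 31, Remainder: -185


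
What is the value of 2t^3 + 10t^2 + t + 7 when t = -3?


Using direct substitution:
  2 * (-3)^3 = -54
  10 * (-3)^2 = 90
  1 * (-3)^1 = -3
  constant: 7
Sum = -54 + 90 - 3 + 7 = 40


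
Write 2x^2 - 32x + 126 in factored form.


Roots satisfy r1 + r2 = -b/a = 16 and r1*r2 = c/a = 63.
So r1 = 9, r2 = 7.
2x^2 - 32x + 126 = 2(x - r1)(x - r2) = 2(x - 9)(x - 7)


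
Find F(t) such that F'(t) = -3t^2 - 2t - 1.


Reverse power rule on each term:
  ∫ -3t^2 dt = -t^3
  ∫ -2t dt = -t^2
  ∫ -1 dt = -t
F(t) = -t^3 - t^2 - t + C


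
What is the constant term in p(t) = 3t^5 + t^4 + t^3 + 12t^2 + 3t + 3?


Read off the constant term: 3


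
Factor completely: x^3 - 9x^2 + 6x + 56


Try integer roots (divisors of 56). x=-2: p(-2)=0.
Divide out (x + 2): quotient is x^2 - 11x + 28.
Factor the quadratic: (x - 7)(x - 4)
Result: (x + 2)(x - 7)(x - 4)


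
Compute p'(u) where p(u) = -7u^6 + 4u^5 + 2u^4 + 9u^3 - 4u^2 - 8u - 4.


Apply the power rule term by term:
  d/du(-7u^6) = -42u^5
  d/du(4u^5) = 20u^4
  d/du(2u^4) = 8u^3
  d/du(9u^3) = 27u^2
  d/du(-4u^2) = -8u
  d/du(-8u) = -8
  d/du(-4) = 0
p'(u) = -42u^5 + 20u^4 + 8u^3 + 27u^2 - 8u - 8


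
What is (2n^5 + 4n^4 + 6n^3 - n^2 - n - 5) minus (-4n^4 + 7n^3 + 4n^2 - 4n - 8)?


Distribute the minus sign:
  (2n^5 + 4n^4 + 6n^3 - n^2 - n - 5)
- (-4n^4 + 7n^3 + 4n^2 - 4n - 8)
Negate second polynomial: 4n^4 - 7n^3 - 4n^2 + 4n + 8
Add: 2n^5 + 8n^4 - n^3 - 5n^2 + 3n + 3


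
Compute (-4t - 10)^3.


Expand (-4t - 10)^3 by repeated multiplication:
  (-4t - 10)^2 = 16t^2 + 80t + 100
= -64t^3 - 480t^2 - 1200t - 1000


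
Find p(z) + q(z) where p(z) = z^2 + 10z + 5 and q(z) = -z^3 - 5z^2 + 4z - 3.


Align terms by degree and add:
  z^2 + 10z + 5
  -z^3 - 5z^2 + 4z - 3
= -z^3 - 4z^2 + 14z + 2


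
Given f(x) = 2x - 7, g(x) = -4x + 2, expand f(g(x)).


Substitute g(x) into f:
f(g(x)) = 2*(-4x + 2) + (-7)
Expand and combine: -8x - 3


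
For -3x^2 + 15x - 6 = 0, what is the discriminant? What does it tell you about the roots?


D = b^2 - 4ac = (15)^2 - 4(-3)(-6) = 225 - 72 = 153
Since D > 0: two distinct irrational roots


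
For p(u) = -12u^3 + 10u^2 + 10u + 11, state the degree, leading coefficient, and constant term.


Highest power of u is 3, with coefficient -12. Constant term is 11.
Degree = 3, leading coefficient = -12, constant term = 11


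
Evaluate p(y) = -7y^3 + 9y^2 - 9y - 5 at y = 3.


Using direct substitution:
  -7 * (3)^3 = -189
  9 * (3)^2 = 81
  -9 * (3)^1 = -27
  constant: -5
Sum = -189 + 81 - 27 - 5 = -140


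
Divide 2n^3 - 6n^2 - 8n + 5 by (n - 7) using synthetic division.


Synthetic division with c = 7. Coefficients: 2, -6, -8, 5
Bring down 2.
  2 * 7 = 14; 14 - 6 = 8
  8 * 7 = 56; 56 - 8 = 48
  48 * 7 = 336; 336 + 5 = 341
Quotient: 2n^2 + 8n + 48, Remainder: 341


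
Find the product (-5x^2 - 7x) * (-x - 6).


Distribute each term of the first polynomial:
  (-5x^2)(-x - 6) = 5x^3 + 30x^2
  (-7x)(-x - 6) = 7x^2 + 42x
Sum: 5x^3 + 37x^2 + 42x


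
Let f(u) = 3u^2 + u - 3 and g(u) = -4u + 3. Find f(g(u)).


Substitute g(u) into f:
f(g(u)) = 3*(-4u + 3)^2 + 1*(-4u + 3) + (-3)
(-4u + 3)^2 = 16u^2 - 24u + 9
Expand and combine: 48u^2 - 76u + 27


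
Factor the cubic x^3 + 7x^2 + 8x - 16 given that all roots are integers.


Try integer roots (divisors of -16). x=-4: p(-4)=0.
Divide out (x + 4): quotient is x^2 + 3x - 4.
Factor the quadratic: (x - 1)(x + 4)
Result: (x + 4)(x - 1)(x + 4)


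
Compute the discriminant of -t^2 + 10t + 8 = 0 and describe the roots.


D = b^2 - 4ac = (10)^2 - 4(-1)(8) = 100 + 32 = 132
Since D > 0: two distinct irrational roots


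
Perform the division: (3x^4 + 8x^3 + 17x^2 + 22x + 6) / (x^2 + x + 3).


(3x^4 + 8x^3 + 17x^2 + 22x + 6) / (x^2 + x + 3)
Step 1: 3x^2 * (x^2 + x + 3) = 3x^4 + 3x^3 + 9x^2; subtract.
Step 2: 5x * (x^2 + x + 3) = 5x^3 + 5x^2 + 15x; subtract.
Step 3: 3 * (x^2 + x + 3) = 3x^2 + 3x + 9; subtract.
Quotient: 3x^2 + 5x + 3, Remainder: 4x - 3


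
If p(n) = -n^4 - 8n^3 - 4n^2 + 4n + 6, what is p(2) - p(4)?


p(2) = -82
p(4) = -810
p(2) - p(4) = -82 + 810 = 728


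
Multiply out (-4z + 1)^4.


Expand (-4z + 1)^4 by repeated multiplication:
  (-4z + 1)^2 = 16z^2 - 8z + 1
  (-4z + 1)^3 = -64z^3 + 48z^2 - 12z + 1
= 256z^4 - 256z^3 + 96z^2 - 16z + 1


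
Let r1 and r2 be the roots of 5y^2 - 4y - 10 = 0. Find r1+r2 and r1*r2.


For ay^2+by+c=0: sum = -b/a, product = c/a.
a=5, b=-4, c=-10
Sum = -(-4)/5 = 4/5
Product = (-10)/5 = -2


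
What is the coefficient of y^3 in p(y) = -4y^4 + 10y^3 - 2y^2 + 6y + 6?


Read off the coefficient of y^3: 10


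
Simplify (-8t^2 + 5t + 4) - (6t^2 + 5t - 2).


Distribute the minus sign:
  (-8t^2 + 5t + 4)
- (6t^2 + 5t - 2)
Negate second polynomial: -6t^2 - 5t + 2
Add: -14t^2 + 6


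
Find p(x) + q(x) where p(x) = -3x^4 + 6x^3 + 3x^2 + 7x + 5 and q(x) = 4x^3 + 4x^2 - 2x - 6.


Align terms by degree and add:
  -3x^4 + 6x^3 + 3x^2 + 7x + 5
+ 4x^3 + 4x^2 - 2x - 6
= -3x^4 + 10x^3 + 7x^2 + 5x - 1


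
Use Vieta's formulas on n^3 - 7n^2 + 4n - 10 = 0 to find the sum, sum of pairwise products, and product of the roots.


Monic cubic n^3+bn^2+cn+d=0: sum=-b, pairwise sum=c, product=-d.
b=-7, c=4, d=-10
r1+r2+r3 = 7
r1r2+r1r3+r2r3 = 4
r1r2r3 = 10


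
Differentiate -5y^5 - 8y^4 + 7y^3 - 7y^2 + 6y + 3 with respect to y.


Apply the power rule term by term:
  d/dy(-5y^5) = -25y^4
  d/dy(-8y^4) = -32y^3
  d/dy(7y^3) = 21y^2
  d/dy(-7y^2) = -14y
  d/dy(6y) = 6
  d/dy(3) = 0
p'(y) = -25y^4 - 32y^3 + 21y^2 - 14y + 6


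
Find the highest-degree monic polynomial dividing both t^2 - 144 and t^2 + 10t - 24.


Factor each:
  t^2 - 144 = (t + 12)(t - 12)
  t^2 + 10t - 24 = (t + 12)(t - 2)
Common monic factor: t + 12


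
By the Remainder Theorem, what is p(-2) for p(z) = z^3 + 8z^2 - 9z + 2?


By the Remainder Theorem, the remainder equals p(-2):
  1*(-2)^3 = -8
  8*(-2)^2 = 32
  -9*(-2)^1 = 18
  constant: 2
Sum: -8 + 32 + 18 + 2 = 44


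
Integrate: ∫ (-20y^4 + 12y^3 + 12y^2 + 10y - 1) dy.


Reverse power rule on each term:
  ∫ -20y^4 dy = -4y^5
  ∫ 12y^3 dy = 3y^4
  ∫ 12y^2 dy = 4y^3
  ∫ 10y dy = 5y^2
  ∫ -1 dy = -y
F(y) = -4y^5 + 3y^4 + 4y^3 + 5y^2 - y + C


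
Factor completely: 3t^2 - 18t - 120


Roots satisfy r1 + r2 = -b/a = 6 and r1*r2 = c/a = -40.
So r1 = -4, r2 = 10.
3t^2 - 18t - 120 = 3(t - r1)(t - r2) = 3(t + 4)(t - 10)


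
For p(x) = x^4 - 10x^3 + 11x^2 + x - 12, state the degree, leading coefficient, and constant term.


Highest power of x is 4, with coefficient 1. Constant term is -12.
Degree = 4, leading coefficient = 1, constant term = -12


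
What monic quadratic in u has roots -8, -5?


p(u) = (u + 8)(u + 5)
Expand: u^2 + 13u + 40


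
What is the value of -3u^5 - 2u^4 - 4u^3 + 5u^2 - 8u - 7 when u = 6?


Using direct substitution:
  -3 * (6)^5 = -23328
  -2 * (6)^4 = -2592
  -4 * (6)^3 = -864
  5 * (6)^2 = 180
  -8 * (6)^1 = -48
  constant: -7
Sum = -23328 - 2592 - 864 + 180 - 48 - 7 = -26659


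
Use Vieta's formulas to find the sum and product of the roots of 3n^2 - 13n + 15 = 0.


For an^2+bn+c=0: sum = -b/a, product = c/a.
a=3, b=-13, c=15
Sum = -(-13)/3 = 13/3
Product = (15)/3 = 5


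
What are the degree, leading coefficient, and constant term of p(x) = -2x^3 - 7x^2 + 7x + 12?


Highest power of x is 3, with coefficient -2. Constant term is 12.
Degree = 3, leading coefficient = -2, constant term = 12


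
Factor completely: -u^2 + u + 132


Roots satisfy r1 + r2 = -b/a = 1 and r1*r2 = c/a = -132.
So r1 = 12, r2 = -11.
-u^2 + u + 132 = -(u - r1)(u - r2) = -(u - 12)(u + 11)


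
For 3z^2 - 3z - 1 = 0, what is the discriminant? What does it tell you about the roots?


D = b^2 - 4ac = (-3)^2 - 4(3)(-1) = 9 + 12 = 21
Since D > 0: two distinct irrational roots


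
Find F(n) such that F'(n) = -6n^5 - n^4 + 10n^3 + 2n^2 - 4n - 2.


Reverse power rule on each term:
  ∫ -6n^5 dn = -n^6
  ∫ -n^4 dn = -(1/5)n^5
  ∫ 10n^3 dn = (5/2)n^4
  ∫ 2n^2 dn = (2/3)n^3
  ∫ -4n dn = -2n^2
  ∫ -2 dn = -2n
F(n) = -n^6 - (1/5)n^5 + (5/2)n^4 + (2/3)n^3 - 2n^2 - 2n + C


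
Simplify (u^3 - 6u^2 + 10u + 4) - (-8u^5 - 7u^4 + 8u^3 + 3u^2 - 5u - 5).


Distribute the minus sign:
  (u^3 - 6u^2 + 10u + 4)
- (-8u^5 - 7u^4 + 8u^3 + 3u^2 - 5u - 5)
Negate second polynomial: 8u^5 + 7u^4 - 8u^3 - 3u^2 + 5u + 5
Add: 8u^5 + 7u^4 - 7u^3 - 9u^2 + 15u + 9


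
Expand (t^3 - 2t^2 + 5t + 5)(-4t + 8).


Distribute each term of the first polynomial:
  (t^3)(-4t + 8) = -4t^4 + 8t^3
  (-2t^2)(-4t + 8) = 8t^3 - 16t^2
  (5t)(-4t + 8) = -20t^2 + 40t
  (5)(-4t + 8) = -20t + 40
Sum: -4t^4 + 16t^3 - 36t^2 + 20t + 40


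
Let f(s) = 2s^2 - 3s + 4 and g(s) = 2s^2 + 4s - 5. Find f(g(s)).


Substitute g(s) into f:
f(g(s)) = 2*(2s^2 + 4s - 5)^2 + (-3)*(2s^2 + 4s - 5) + 4
(2s^2 + 4s - 5)^2 = 4s^4 + 16s^3 - 4s^2 - 40s + 25
Expand and combine: 8s^4 + 32s^3 - 14s^2 - 92s + 69


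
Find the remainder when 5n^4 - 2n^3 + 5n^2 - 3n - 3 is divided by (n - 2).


By the Remainder Theorem, the remainder equals p(2):
  5*(2)^4 = 80
  -2*(2)^3 = -16
  5*(2)^2 = 20
  -3*(2)^1 = -6
  constant: -3
Sum: 80 - 16 + 20 - 6 - 3 = 75


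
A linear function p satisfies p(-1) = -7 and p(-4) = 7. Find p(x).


p(x) = mx + b. Using p(-1)=-7, p(-4)=7:
m = (-7 - 7)/(-1 + 4) = -14/3 = -14/3
b = -7 - m*(-1) = -7 - 14/3 = -35/3
p(x) = -(14/3)x - (35/3)


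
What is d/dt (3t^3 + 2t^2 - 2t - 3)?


Apply the power rule term by term:
  d/dt(3t^3) = 9t^2
  d/dt(2t^2) = 4t
  d/dt(-2t) = -2
  d/dt(-3) = 0
p'(t) = 9t^2 + 4t - 2


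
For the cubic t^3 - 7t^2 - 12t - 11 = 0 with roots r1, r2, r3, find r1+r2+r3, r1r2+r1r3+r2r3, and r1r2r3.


Monic cubic t^3+bt^2+ct+d=0: sum=-b, pairwise sum=c, product=-d.
b=-7, c=-12, d=-11
r1+r2+r3 = 7
r1r2+r1r3+r2r3 = -12
r1r2r3 = 11


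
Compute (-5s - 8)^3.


Expand (-5s - 8)^3 by repeated multiplication:
  (-5s - 8)^2 = 25s^2 + 80s + 64
= -125s^3 - 600s^2 - 960s - 512


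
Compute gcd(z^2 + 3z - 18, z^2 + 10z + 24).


Factor each:
  z^2 + 3z - 18 = (z + 6)(z - 3)
  z^2 + 10z + 24 = (z + 6)(z + 4)
Common monic factor: z + 6


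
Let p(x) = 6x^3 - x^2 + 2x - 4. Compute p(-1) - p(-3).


p(-1) = -13
p(-3) = -181
p(-1) - p(-3) = -13 + 181 = 168


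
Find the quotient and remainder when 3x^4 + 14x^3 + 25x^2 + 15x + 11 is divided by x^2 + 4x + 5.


(3x^4 + 14x^3 + 25x^2 + 15x + 11) / (x^2 + 4x + 5)
Step 1: 3x^2 * (x^2 + 4x + 5) = 3x^4 + 12x^3 + 15x^2; subtract.
Step 2: 2x * (x^2 + 4x + 5) = 2x^3 + 8x^2 + 10x; subtract.
Step 3: 2 * (x^2 + 4x + 5) = 2x^2 + 8x + 10; subtract.
Quotient: 3x^2 + 2x + 2, Remainder: -3x + 1
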